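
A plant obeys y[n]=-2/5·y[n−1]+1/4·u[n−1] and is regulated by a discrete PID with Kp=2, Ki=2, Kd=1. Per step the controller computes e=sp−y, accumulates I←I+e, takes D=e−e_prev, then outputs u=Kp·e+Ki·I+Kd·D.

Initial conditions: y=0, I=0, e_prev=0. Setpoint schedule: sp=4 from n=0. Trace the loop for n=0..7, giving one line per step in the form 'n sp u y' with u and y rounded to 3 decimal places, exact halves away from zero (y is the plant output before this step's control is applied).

(exact arithmetic carried between steps; '≈' marks a value shown rounded to 6 d.p. or computed from one; I and e_prev carry over from the previous line; the table rounds u and y to 3 d.p., halves away from zero)
n=0: y=0, sp=4, e=sp−y=4; I=4, D=e−e_prev=4; u=2·4+2·4+1·4=20; next y=-2/5·0+1/4·20=5
n=1: y=5, sp=4, e=sp−y=-1; I=3, D=e−e_prev=-5; u=2·(-1)+2·3+1·(-5)=-1; next y=-2/5·5+1/4·(-1)=-2.25
n=2: y=-2.25, sp=4, e=sp−y=6.25; I=9.25, D=e−e_prev=7.25; u=2·6.25+2·9.25+1·7.25=38.25; next y=-2/5·(-2.25)+1/4·38.25=10.4625
n=3: y=10.4625, sp=4, e=sp−y=-6.4625; I=2.7875, D=e−e_prev=-12.7125; u=2·(-6.4625)+2·2.7875+1·(-12.7125)=-20.0625; next y=-2/5·10.4625+1/4·(-20.0625)=-9.200625
n=4: y=-9.200625, sp=4, e=sp−y=13.200625; I=15.988125, D=e−e_prev=19.663125; u=2·13.200625+2·15.988125+1·19.663125=78.040625; next y=-2/5·(-9.200625)+1/4·78.040625≈23.190406
n=5: y≈23.190406, sp=4, e=sp−y≈-19.190406; I≈-3.202281, D=e−e_prev≈-32.391031; u=2·(-19.190406)+2·(-3.202281)+1·(-32.391031)≈-77.176406; next y=-2/5·23.190406+1/4·(-77.176406)≈-28.570264
n=6: y≈-28.570264, sp=4, e=sp−y≈32.570264; I≈29.367983, D=e−e_prev≈51.760670; u=2·32.570264+2·29.367983+1·51.760670≈175.637164; next y=-2/5·(-28.570264)+1/4·175.637164≈55.337397
n=7: y≈55.337397, sp=4, e=sp−y≈-51.337397; I≈-21.969414, D=e−e_prev≈-83.907661; u=2·(-51.337397)+2·(-21.969414)+1·(-83.907661)≈-230.521282; next y=-2/5·55.337397+1/4·(-230.521282)≈-79.765279

0 4 20.000 0.000
1 4 -1.000 5.000
2 4 38.250 -2.250
3 4 -20.063 10.463
4 4 78.041 -9.201
5 4 -77.176 23.190
6 4 175.637 -28.570
7 4 -230.521 55.337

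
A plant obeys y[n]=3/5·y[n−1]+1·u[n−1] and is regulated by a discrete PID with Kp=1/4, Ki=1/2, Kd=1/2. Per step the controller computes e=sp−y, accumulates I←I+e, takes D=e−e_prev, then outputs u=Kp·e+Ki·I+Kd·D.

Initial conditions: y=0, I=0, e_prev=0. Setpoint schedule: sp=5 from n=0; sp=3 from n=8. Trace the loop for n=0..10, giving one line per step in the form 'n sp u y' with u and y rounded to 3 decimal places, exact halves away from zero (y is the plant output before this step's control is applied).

(exact arithmetic carried between steps; '≈' marks a value shown rounded to 6 d.p. or computed from one; I and e_prev carry over from the previous line; the table rounds u and y to 3 d.p., halves away from zero)
n=0: y=0, sp=5, e=sp−y=5; I=5, D=e−e_prev=5; u=1/4·5+1/2·5+1/2·5=6.25; next y=3/5·0+1·6.25=6.25
n=1: y=6.25, sp=5, e=sp−y=-1.25; I=3.75, D=e−e_prev=-6.25; u=1/4·(-1.25)+1/2·3.75+1/2·(-6.25)=-1.5625; next y=3/5·6.25+1·(-1.5625)=2.1875
n=2: y=2.1875, sp=5, e=sp−y=2.8125; I=6.5625, D=e−e_prev=4.0625; u=1/4·2.8125+1/2·6.5625+1/2·4.0625=6.015625; next y=3/5·2.1875+1·6.015625=7.328125
n=3: y=7.328125, sp=5, e=sp−y=-2.328125; I=4.234375, D=e−e_prev=-5.140625; u=1/4·(-2.328125)+1/2·4.234375+1/2·(-5.140625)≈-1.035156; next y=3/5·7.328125+1·(-1.035156)≈3.361719
n=4: y≈3.361719, sp=5, e=sp−y≈1.638281; I≈5.872656, D=e−e_prev≈3.966406; u=1/4·1.638281+1/2·5.872656+1/2·3.966406≈5.329102; next y=3/5·3.361719+1·5.329102≈7.346133
n=5: y≈7.346133, sp=5, e=sp−y≈-2.346133; I≈3.526523, D=e−e_prev≈-3.984414; u=1/4·(-2.346133)+1/2·3.526523+1/2·(-3.984414)≈-0.815479; next y=3/5·7.346133+1·(-0.815479)≈3.592201
n=6: y≈3.592201, sp=5, e=sp−y≈1.407799; I≈4.934322, D=e−e_prev≈3.753932; u=1/4·1.407799+1/2·4.934322+1/2·3.753932≈4.696077; next y=3/5·3.592201+1·4.696077≈6.851397
n=7: y≈6.851397, sp=5, e=sp−y≈-1.851397; I≈3.082925, D=e−e_prev≈-3.259196; u=1/4·(-1.851397)+1/2·3.082925+1/2·(-3.259196)≈-0.550985; next y=3/5·6.851397+1·(-0.550985)≈3.559853
n=8: y≈3.559853, sp=3, e=sp−y≈-0.559853; I≈2.523071, D=e−e_prev≈1.291544; u=1/4·(-0.559853)+1/2·2.523071+1/2·1.291544≈1.767344; next y=3/5·3.559853+1·1.767344≈3.903256
n=9: y≈3.903256, sp=3, e=sp−y≈-0.903256; I≈1.619815, D=e−e_prev≈-0.343403; u=1/4·(-0.903256)+1/2·1.619815+1/2·(-0.343403)≈0.412392; next y=3/5·3.903256+1·0.412392≈2.754346
n=10: y≈2.754346, sp=3, e=sp−y≈0.245654; I≈1.865469, D=e−e_prev≈1.148911; u=1/4·0.245654+1/2·1.865469+1/2·1.148911≈1.568603; next y=3/5·2.754346+1·1.568603≈3.221211

0 5 6.250 0.000
1 5 -1.563 6.250
2 5 6.016 2.188
3 5 -1.035 7.328
4 5 5.329 3.362
5 5 -0.815 7.346
6 5 4.696 3.592
7 5 -0.551 6.851
8 3 1.767 3.560
9 3 0.412 3.903
10 3 1.569 2.754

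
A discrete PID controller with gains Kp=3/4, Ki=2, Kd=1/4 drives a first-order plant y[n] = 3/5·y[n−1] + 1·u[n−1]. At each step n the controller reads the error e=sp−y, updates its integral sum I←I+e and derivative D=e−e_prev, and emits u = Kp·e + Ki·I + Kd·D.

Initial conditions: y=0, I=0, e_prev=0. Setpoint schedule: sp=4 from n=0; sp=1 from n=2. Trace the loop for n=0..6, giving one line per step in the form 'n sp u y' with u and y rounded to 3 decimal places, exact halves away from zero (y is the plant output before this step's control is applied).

(exact arithmetic carried between steps; '≈' marks a value shown rounded to 6 d.p. or computed from one; I and e_prev carry over from the previous line; the table rounds u and y to 3 d.p., halves away from zero)
n=0: y=0, sp=4, e=sp−y=4; I=4, D=e−e_prev=4; u=3/4·4+2·4+1/4·4=12; next y=3/5·0+1·12=12
n=1: y=12, sp=4, e=sp−y=-8; I=-4, D=e−e_prev=-12; u=3/4·(-8)+2·(-4)+1/4·(-12)=-17; next y=3/5·12+1·(-17)=-9.8
n=2: y=-9.8, sp=1, e=sp−y=10.8; I=6.8, D=e−e_prev=18.8; u=3/4·10.8+2·6.8+1/4·18.8=26.4; next y=3/5·(-9.8)+1·26.4=20.52
n=3: y=20.52, sp=1, e=sp−y=-19.52; I=-12.72, D=e−e_prev=-30.32; u=3/4·(-19.52)+2·(-12.72)+1/4·(-30.32)=-47.66; next y=3/5·20.52+1·(-47.66)=-35.348
n=4: y=-35.348, sp=1, e=sp−y=36.348; I=23.628, D=e−e_prev=55.868; u=3/4·36.348+2·23.628+1/4·55.868=88.484; next y=3/5·(-35.348)+1·88.484=67.2752
n=5: y=67.2752, sp=1, e=sp−y=-66.2752; I=-42.6472, D=e−e_prev=-102.6232; u=3/4·(-66.2752)+2·(-42.6472)+1/4·(-102.6232)=-160.6566; next y=3/5·67.2752+1·(-160.6566)=-120.29148
n=6: y=-120.29148, sp=1, e=sp−y=121.29148; I=78.64428, D=e−e_prev=187.56668; u=3/4·121.29148+2·78.64428+1/4·187.56668=295.14884; next y=3/5·(-120.29148)+1·295.14884=222.973952

0 4 12.000 0.000
1 4 -17.000 12.000
2 1 26.400 -9.800
3 1 -47.660 20.520
4 1 88.484 -35.348
5 1 -160.657 67.275
6 1 295.149 -120.291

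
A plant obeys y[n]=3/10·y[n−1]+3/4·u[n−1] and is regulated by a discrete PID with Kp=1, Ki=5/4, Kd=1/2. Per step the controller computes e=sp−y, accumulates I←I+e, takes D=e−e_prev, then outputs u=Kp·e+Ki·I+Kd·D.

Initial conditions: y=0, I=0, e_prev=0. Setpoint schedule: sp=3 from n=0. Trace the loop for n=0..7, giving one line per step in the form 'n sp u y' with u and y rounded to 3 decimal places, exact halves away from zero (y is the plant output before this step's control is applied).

(exact arithmetic carried between steps; '≈' marks a value shown rounded to 6 d.p. or computed from one; I and e_prev carry over from the previous line; the table rounds u and y to 3 d.p., halves away from zero)
n=0: y=0, sp=3, e=sp−y=3; I=3, D=e−e_prev=3; u=1·3+5/4·3+1/2·3=8.25; next y=3/10·0+3/4·8.25=6.1875
n=1: y=6.1875, sp=3, e=sp−y=-3.1875; I=-0.1875, D=e−e_prev=-6.1875; u=1·(-3.1875)+5/4·(-0.1875)+1/2·(-6.1875)=-6.515625; next y=3/10·6.1875+3/4·(-6.515625)≈-3.030469
n=2: y≈-3.030469, sp=3, e=sp−y≈6.030469; I≈5.842969, D=e−e_prev≈9.217969; u=1·6.030469+5/4·5.842969+1/2·9.217969≈17.943164; next y=3/10·(-3.030469)+3/4·17.943164≈12.548232
n=3: y≈12.548232, sp=3, e=sp−y≈-9.548232; I≈-3.705264, D=e−e_prev≈-15.578701; u=1·(-9.548232)+5/4·(-3.705264)+1/2·(-15.578701)≈-21.969163; next y=3/10·12.548232+3/4·(-21.969163)≈-12.712402
n=4: y≈-12.712402, sp=3, e=sp−y≈15.712402; I≈12.007139, D=e−e_prev≈25.260635; u=1·15.712402+5/4·12.007139+1/2·25.260635≈43.351643; next y=3/10·(-12.712402)+3/4·43.351643≈28.700011
n=5: y≈28.700011, sp=3, e=sp−y≈-25.700011; I≈-13.692873, D=e−e_prev≈-41.412414; u=1·(-25.700011)+5/4·(-13.692873)+1/2·(-41.412414)≈-63.522309; next y=3/10·28.700011+3/4·(-63.522309)≈-39.031729
n=6: y≈-39.031729, sp=3, e=sp−y≈42.031729; I≈28.338856, D=e−e_prev≈67.731740; u=1·42.031729+5/4·28.338856+1/2·67.731740≈111.321168; next y=3/10·(-39.031729)+3/4·111.321168≈71.781357
n=7: y≈71.781357, sp=3, e=sp−y≈-68.781357; I≈-40.442502, D=e−e_prev≈-110.813086; u=1·(-68.781357)+5/4·(-40.442502)+1/2·(-110.813086)≈-174.741028; next y=3/10·71.781357+3/4·(-174.741028)≈-109.521364

0 3 8.250 0.000
1 3 -6.516 6.188
2 3 17.943 -3.030
3 3 -21.969 12.548
4 3 43.352 -12.712
5 3 -63.522 28.700
6 3 111.321 -39.032
7 3 -174.741 71.781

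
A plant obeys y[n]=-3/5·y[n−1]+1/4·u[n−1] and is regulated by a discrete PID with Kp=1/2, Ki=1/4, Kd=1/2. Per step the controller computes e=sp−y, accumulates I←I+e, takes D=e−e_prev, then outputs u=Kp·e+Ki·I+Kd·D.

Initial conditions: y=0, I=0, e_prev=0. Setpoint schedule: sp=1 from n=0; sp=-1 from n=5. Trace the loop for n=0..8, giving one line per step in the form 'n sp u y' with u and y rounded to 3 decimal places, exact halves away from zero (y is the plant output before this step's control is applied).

0 1 1.250 0.000
1 1 0.609 0.313
2 1 1.372 -0.035
3 1 0.958 0.364
4 1 1.745 0.021
5 -1 -1.185 0.424
6 -1 0.878 -0.550
7 -1 -1.096 0.550
8 -1 0.509 -0.604

(exact arithmetic carried between steps; '≈' marks a value shown rounded to 6 d.p. or computed from one; I and e_prev carry over from the previous line; the table rounds u and y to 3 d.p., halves away from zero)
n=0: y=0, sp=1, e=sp−y=1; I=1, D=e−e_prev=1; u=1/2·1+1/4·1+1/2·1=1.25; next y=-3/5·0+1/4·1.25=0.3125
n=1: y=0.3125, sp=1, e=sp−y=0.6875; I=1.6875, D=e−e_prev=-0.3125; u=1/2·0.6875+1/4·1.6875+1/2·(-0.3125)=0.609375; next y=-3/5·0.3125+1/4·0.609375≈-0.035156
n=2: y≈-0.035156, sp=1, e=sp−y≈1.035156; I≈2.722656, D=e−e_prev≈0.347656; u=1/2·1.035156+1/4·2.722656+1/2·0.347656≈1.372070; next y=-3/5·(-0.035156)+1/4·1.372070≈0.364111
n=3: y≈0.364111, sp=1, e=sp−y≈0.635889; I≈3.358545, D=e−e_prev≈-0.399268; u=1/2·0.635889+1/4·3.358545+1/2·(-0.399268)≈0.957947; next y=-3/5·0.364111+1/4·0.957947≈0.021020
n=4: y≈0.021020, sp=1, e=sp−y≈0.978980; I≈4.337525, D=e−e_prev≈0.343091; u=1/2·0.978980+1/4·4.337525+1/2·0.343091≈1.745417; next y=-3/5·0.021020+1/4·1.745417≈0.423742
n=5: y≈0.423742, sp=-1, e=sp−y≈-1.423742; I≈2.913783, D=e−e_prev≈-2.402722; u=1/2·(-1.423742)+1/4·2.913783+1/2·(-2.402722)≈-1.184787; next y=-3/5·0.423742+1/4·(-1.184787)≈-0.550442
n=6: y≈-0.550442, sp=-1, e=sp−y≈-0.449558; I≈2.464225, D=e−e_prev≈0.974184; u=1/2·(-0.449558)+1/4·2.464225+1/2·0.974184≈0.878369; next y=-3/5·(-0.550442)+1/4·0.878369≈0.549858
n=7: y≈0.549858, sp=-1, e=sp−y≈-1.549858; I≈0.914367, D=e−e_prev≈-1.100300; u=1/2·(-1.549858)+1/4·0.914367+1/2·(-1.100300)≈-1.096487; next y=-3/5·0.549858+1/4·(-1.096487)≈-0.604036
n=8: y≈-0.604036, sp=-1, e=sp−y≈-0.395964; I≈0.518403, D=e−e_prev≈1.153894; u=1/2·(-0.395964)+1/4·0.518403+1/2·1.153894≈0.508566; next y=-3/5·(-0.604036)+1/4·0.508566≈0.489563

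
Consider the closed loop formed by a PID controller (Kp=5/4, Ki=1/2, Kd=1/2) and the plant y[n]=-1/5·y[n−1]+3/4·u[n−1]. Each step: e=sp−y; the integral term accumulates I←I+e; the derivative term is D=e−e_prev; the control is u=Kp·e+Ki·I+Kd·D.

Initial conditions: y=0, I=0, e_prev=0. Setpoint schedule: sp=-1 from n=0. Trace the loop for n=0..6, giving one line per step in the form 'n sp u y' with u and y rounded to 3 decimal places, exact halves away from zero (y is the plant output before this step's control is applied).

(exact arithmetic carried between steps; '≈' marks a value shown rounded to 6 d.p. or computed from one; I and e_prev carry over from the previous line; the table rounds u and y to 3 d.p., halves away from zero)
n=0: y=0, sp=-1, e=sp−y=-1; I=-1, D=e−e_prev=-1; u=5/4·(-1)+1/2·(-1)+1/2·(-1)=-2.25; next y=-1/5·0+3/4·(-2.25)=-1.6875
n=1: y=-1.6875, sp=-1, e=sp−y=0.6875; I=-0.3125, D=e−e_prev=1.6875; u=5/4·0.6875+1/2·(-0.3125)+1/2·1.6875=1.546875; next y=-1/5·(-1.6875)+3/4·1.546875≈1.497656
n=2: y≈1.497656, sp=-1, e=sp−y≈-2.497656; I≈-2.810156, D=e−e_prev≈-3.185156; u=5/4·(-2.497656)+1/2·(-2.810156)+1/2·(-3.185156)≈-6.119727; next y=-1/5·1.497656+3/4·(-6.119727)≈-4.889326
n=3: y≈-4.889326, sp=-1, e=sp−y≈3.889326; I≈1.079170, D=e−e_prev≈6.386982; u=5/4·3.889326+1/2·1.079170+1/2·6.386982≈8.594734; next y=-1/5·(-4.889326)+3/4·8.594734≈7.423916
n=4: y≈7.423916, sp=-1, e=sp−y≈-8.423916; I≈-7.344746, D=e−e_prev≈-12.313242; u=5/4·(-8.423916)+1/2·(-7.344746)+1/2·(-12.313242)≈-20.358888; next y=-1/5·7.423916+3/4·(-20.358888)≈-16.753949
n=5: y≈-16.753949, sp=-1, e=sp−y≈15.753949; I≈8.409204, D=e−e_prev≈24.177865; u=5/4·15.753949+1/2·8.409204+1/2·24.177865≈35.985971; next y=-1/5·(-16.753949)+3/4·35.985971≈30.340268
n=6: y≈30.340268, sp=-1, e=sp−y≈-31.340268; I≈-22.931065, D=e−e_prev≈-47.094218; u=5/4·(-31.340268)+1/2·(-22.931065)+1/2·(-47.094218)≈-74.187976; next y=-1/5·30.340268+3/4·(-74.187976)≈-61.709036

0 -1 -2.250 0.000
1 -1 1.547 -1.688
2 -1 -6.120 1.498
3 -1 8.595 -4.889
4 -1 -20.359 7.424
5 -1 35.986 -16.754
6 -1 -74.188 30.340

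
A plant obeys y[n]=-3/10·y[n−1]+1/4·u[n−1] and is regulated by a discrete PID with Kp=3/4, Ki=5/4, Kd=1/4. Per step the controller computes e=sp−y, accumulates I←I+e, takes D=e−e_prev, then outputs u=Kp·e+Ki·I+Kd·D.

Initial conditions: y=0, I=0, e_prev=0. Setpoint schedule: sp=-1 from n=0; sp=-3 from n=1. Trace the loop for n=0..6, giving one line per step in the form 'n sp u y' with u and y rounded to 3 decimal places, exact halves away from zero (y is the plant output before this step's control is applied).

(exact arithmetic carried between steps; '≈' marks a value shown rounded to 6 d.p. or computed from one; I and e_prev carry over from the previous line; the table rounds u and y to 3 d.p., halves away from zero)
n=0: y=0, sp=-1, e=sp−y=-1; I=-1, D=e−e_prev=-1; u=3/4·(-1)+5/4·(-1)+1/4·(-1)=-2.25; next y=-3/10·0+1/4·(-2.25)=-0.5625
n=1: y=-0.5625, sp=-3, e=sp−y=-2.4375; I=-3.4375, D=e−e_prev=-1.4375; u=3/4·(-2.4375)+5/4·(-3.4375)+1/4·(-1.4375)=-6.484375; next y=-3/10·(-0.5625)+1/4·(-6.484375)≈-1.452344
n=2: y≈-1.452344, sp=-3, e=sp−y≈-1.547656; I≈-4.985156, D=e−e_prev≈0.889844; u=3/4·(-1.547656)+5/4·(-4.985156)+1/4·0.889844≈-7.169727; next y=-3/10·(-1.452344)+1/4·(-7.169727)≈-1.356729
n=3: y≈-1.356729, sp=-3, e=sp−y≈-1.643271; I≈-6.628428, D=e−e_prev≈-0.095615; u=3/4·(-1.643271)+5/4·(-6.628428)+1/4·(-0.095615)≈-9.541892; next y=-3/10·(-1.356729)+1/4·(-9.541892)≈-1.978454
n=4: y≈-1.978454, sp=-3, e=sp−y≈-1.021546; I≈-7.649973, D=e−e_prev≈0.621726; u=3/4·(-1.021546)+5/4·(-7.649973)+1/4·0.621726≈-10.173194; next y=-3/10·(-1.978454)+1/4·(-10.173194)≈-1.949762
n=5: y≈-1.949762, sp=-3, e=sp−y≈-1.050238; I≈-8.700211, D=e−e_prev≈-0.028692; u=3/4·(-1.050238)+5/4·(-8.700211)+1/4·(-0.028692)≈-11.670115; next y=-3/10·(-1.949762)+1/4·(-11.670115)≈-2.332600
n=6: y≈-2.332600, sp=-3, e=sp−y≈-0.667400; I≈-9.367611, D=e−e_prev≈0.382838; u=3/4·(-0.667400)+5/4·(-9.367611)+1/4·0.382838≈-12.114354; next y=-3/10·(-2.332600)+1/4·(-12.114354)≈-2.328808

0 -1 -2.250 0.000
1 -3 -6.484 -0.563
2 -3 -7.170 -1.452
3 -3 -9.542 -1.357
4 -3 -10.173 -1.978
5 -3 -11.670 -1.950
6 -3 -12.114 -2.333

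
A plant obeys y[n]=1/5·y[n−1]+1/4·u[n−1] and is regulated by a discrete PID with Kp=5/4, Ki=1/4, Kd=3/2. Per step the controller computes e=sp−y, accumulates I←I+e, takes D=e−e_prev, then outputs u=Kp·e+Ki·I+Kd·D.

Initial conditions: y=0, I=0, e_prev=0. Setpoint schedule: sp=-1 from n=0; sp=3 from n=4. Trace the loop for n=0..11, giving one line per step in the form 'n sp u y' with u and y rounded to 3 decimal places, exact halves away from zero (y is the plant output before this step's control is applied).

0 -1 -3.000 0.000
1 -1 0.500 -0.750
2 -1 -2.863 -0.025
3 -1 0.068 -0.721
4 3 9.174 -0.127
5 3 -2.339 2.268
6 3 8.635 -0.131
7 3 -0.973 2.132
8 3 8.487 0.183
9 3 0.342 2.158
10 3 8.439 0.517
11 3 1.510 2.213

(exact arithmetic carried between steps; '≈' marks a value shown rounded to 6 d.p. or computed from one; I and e_prev carry over from the previous line; the table rounds u and y to 3 d.p., halves away from zero)
n=0: y=0, sp=-1, e=sp−y=-1; I=-1, D=e−e_prev=-1; u=5/4·(-1)+1/4·(-1)+3/2·(-1)=-3; next y=1/5·0+1/4·(-3)=-0.75
n=1: y=-0.75, sp=-1, e=sp−y=-0.25; I=-1.25, D=e−e_prev=0.75; u=5/4·(-0.25)+1/4·(-1.25)+3/2·0.75=0.5; next y=1/5·(-0.75)+1/4·0.5=-0.025
n=2: y=-0.025, sp=-1, e=sp−y=-0.975; I=-2.225, D=e−e_prev=-0.725; u=5/4·(-0.975)+1/4·(-2.225)+3/2·(-0.725)=-2.8625; next y=1/5·(-0.025)+1/4·(-2.8625)=-0.720625
n=3: y=-0.720625, sp=-1, e=sp−y=-0.279375; I=-2.504375, D=e−e_prev=0.695625; u=5/4·(-0.279375)+1/4·(-2.504375)+3/2·0.695625=0.068125; next y=1/5·(-0.720625)+1/4·0.068125≈-0.127094
n=4: y≈-0.127094, sp=3, e=sp−y≈3.127094; I≈0.622719, D=e−e_prev≈3.406469; u=5/4·3.127094+1/4·0.622719+3/2·3.406469≈9.17425; next y=1/5·(-0.127094)+1/4·9.17425≈2.268144
n=5: y≈2.268144, sp=3, e=sp−y≈0.731856; I≈1.354575, D=e−e_prev≈-2.395238; u=5/4·0.731856+1/4·1.354575+3/2·(-2.395238)≈-2.339392; next y=1/5·2.268144+1/4·(-2.339392)≈-0.131219
n=6: y≈-0.131219, sp=3, e=sp−y≈3.131219; I≈4.485794, D=e−e_prev≈2.399363; u=5/4·3.131219+1/4·4.485794+3/2·2.399363≈8.634517; next y=1/5·(-0.131219)+1/4·8.634517≈2.132385
n=7: y≈2.132385, sp=3, e=sp−y≈0.867615; I≈5.353409, D=e−e_prev≈-2.263605; u=5/4·0.867615+1/4·5.353409+3/2·(-2.263605)≈-0.972537; next y=1/5·2.132385+1/4·(-0.972537)≈0.183343
n=8: y≈0.183343, sp=3, e=sp−y≈2.816657; I≈8.170066, D=e−e_prev≈1.949043; u=5/4·2.816657+1/4·8.170066+3/2·1.949043≈8.486902; next y=1/5·0.183343+1/4·8.486902≈2.158394
n=9: y≈2.158394, sp=3, e=sp−y≈0.841606; I≈9.011672, D=e−e_prev≈-1.975051; u=5/4·0.841606+1/4·9.011672+3/2·(-1.975051)≈0.342349; next y=1/5·2.158394+1/4·0.342349≈0.517266
n=10: y≈0.517266, sp=3, e=sp−y≈2.482734; I≈11.494406, D=e−e_prev≈1.641128; u=5/4·2.482734+1/4·11.494406+3/2·1.641128≈8.438711; next y=1/5·0.517266+1/4·8.438711≈2.213131
n=11: y≈2.213131, sp=3, e=sp−y≈0.786869; I≈12.281275, D=e−e_prev≈-1.695865; u=5/4·0.786869+1/4·12.281275+3/2·(-1.695865)≈1.510108; next y=1/5·2.213131+1/4·1.510108≈0.820153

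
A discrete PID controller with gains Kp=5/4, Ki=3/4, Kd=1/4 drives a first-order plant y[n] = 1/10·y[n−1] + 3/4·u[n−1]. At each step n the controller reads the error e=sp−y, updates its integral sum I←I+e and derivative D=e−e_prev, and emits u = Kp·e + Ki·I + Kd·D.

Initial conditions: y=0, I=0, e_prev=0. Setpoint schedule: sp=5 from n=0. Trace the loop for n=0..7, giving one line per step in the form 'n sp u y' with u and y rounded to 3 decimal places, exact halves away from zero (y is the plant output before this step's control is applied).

0 5 11.250 0.000
1 5 -5.234 8.438
2 5 20.216 -3.082
3 5 -16.958 14.854
4 5 38.831 -11.233
5 5 -43.790 28.000
6 5 79.364 -30.043
7 5 -103.627 56.518

(exact arithmetic carried between steps; '≈' marks a value shown rounded to 6 d.p. or computed from one; I and e_prev carry over from the previous line; the table rounds u and y to 3 d.p., halves away from zero)
n=0: y=0, sp=5, e=sp−y=5; I=5, D=e−e_prev=5; u=5/4·5+3/4·5+1/4·5=11.25; next y=1/10·0+3/4·11.25=8.4375
n=1: y=8.4375, sp=5, e=sp−y=-3.4375; I=1.5625, D=e−e_prev=-8.4375; u=5/4·(-3.4375)+3/4·1.5625+1/4·(-8.4375)=-5.234375; next y=1/10·8.4375+3/4·(-5.234375)≈-3.082031
n=2: y≈-3.082031, sp=5, e=sp−y≈8.082031; I≈9.644531, D=e−e_prev≈11.519531; u=5/4·8.082031+3/4·9.644531+1/4·11.519531≈20.215820; next y=1/10·(-3.082031)+3/4·20.215820≈14.853662
n=3: y≈14.853662, sp=5, e=sp−y≈-9.853662; I≈-0.209131, D=e−e_prev≈-17.935693; u=5/4·(-9.853662)+3/4·(-0.209131)+1/4·(-17.935693)≈-16.957849; next y=1/10·14.853662+3/4·(-16.957849)≈-11.233021
n=4: y≈-11.233021, sp=5, e=sp−y≈16.233021; I≈16.023890, D=e−e_prev≈26.086683; u=5/4·16.233021+3/4·16.023890+1/4·26.086683≈38.830864; next y=1/10·(-11.233021)+3/4·38.830864≈27.999846
n=5: y≈27.999846, sp=5, e=sp−y≈-22.999846; I≈-6.975956, D=e−e_prev≈-39.232866; u=5/4·(-22.999846)+3/4·(-6.975956)+1/4·(-39.232866)≈-43.789991; next y=1/10·27.999846+3/4·(-43.789991)≈-30.042509
n=6: y≈-30.042509, sp=5, e=sp−y≈35.042509; I≈28.066553, D=e−e_prev≈58.042354; u=5/4·35.042509+3/4·28.066553+1/4·58.042354≈79.363639; next y=1/10·(-30.042509)+3/4·79.363639≈56.518478
n=7: y≈56.518478, sp=5, e=sp−y≈-51.518478; I≈-23.451926, D=e−e_prev≈-86.560987; u=5/4·(-51.518478)+3/4·(-23.451926)+1/4·(-86.560987)≈-103.627289; next y=1/10·56.518478+3/4·(-103.627289)≈-72.068619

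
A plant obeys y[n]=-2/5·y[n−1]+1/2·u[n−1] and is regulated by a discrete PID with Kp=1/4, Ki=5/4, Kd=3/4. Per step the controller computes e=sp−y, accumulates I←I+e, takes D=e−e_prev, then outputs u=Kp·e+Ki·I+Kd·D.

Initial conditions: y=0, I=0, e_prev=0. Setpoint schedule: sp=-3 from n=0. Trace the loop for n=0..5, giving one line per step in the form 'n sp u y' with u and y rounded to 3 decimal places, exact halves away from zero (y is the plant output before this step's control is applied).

0 -3 -6.750 0.000
1 -3 -0.656 -3.375
2 -3 -12.612 1.022
3 -3 3.066 -6.715
4 -3 -22.693 4.219
5 -3 15.302 -13.034

(exact arithmetic carried between steps; '≈' marks a value shown rounded to 6 d.p. or computed from one; I and e_prev carry over from the previous line; the table rounds u and y to 3 d.p., halves away from zero)
n=0: y=0, sp=-3, e=sp−y=-3; I=-3, D=e−e_prev=-3; u=1/4·(-3)+5/4·(-3)+3/4·(-3)=-6.75; next y=-2/5·0+1/2·(-6.75)=-3.375
n=1: y=-3.375, sp=-3, e=sp−y=0.375; I=-2.625, D=e−e_prev=3.375; u=1/4·0.375+5/4·(-2.625)+3/4·3.375=-0.65625; next y=-2/5·(-3.375)+1/2·(-0.65625)=1.021875
n=2: y=1.021875, sp=-3, e=sp−y=-4.021875; I=-6.646875, D=e−e_prev=-4.396875; u=1/4·(-4.021875)+5/4·(-6.646875)+3/4·(-4.396875)≈-12.611719; next y=-2/5·1.021875+1/2·(-12.611719)≈-6.714609
n=3: y≈-6.714609, sp=-3, e=sp−y≈3.714609; I≈-2.932266, D=e−e_prev≈7.736484; u=1/4·3.714609+5/4·(-2.932266)+3/4·7.736484≈3.065684; next y=-2/5·(-6.714609)+1/2·3.065684≈4.218686
n=4: y≈4.218686, sp=-3, e=sp−y≈-7.218686; I≈-10.150951, D=e−e_prev≈-10.933295; u=1/4·(-7.218686)+5/4·(-10.150951)+3/4·(-10.933295)≈-22.693332; next y=-2/5·4.218686+1/2·(-22.693332)≈-13.034140
n=5: y≈-13.034140, sp=-3, e=sp−y≈10.034140; I≈-0.116811, D=e−e_prev≈17.252826; u=1/4·10.034140+5/4·(-0.116811)+3/4·17.252826≈15.302140; next y=-2/5·(-13.034140)+1/2·15.302140≈12.864726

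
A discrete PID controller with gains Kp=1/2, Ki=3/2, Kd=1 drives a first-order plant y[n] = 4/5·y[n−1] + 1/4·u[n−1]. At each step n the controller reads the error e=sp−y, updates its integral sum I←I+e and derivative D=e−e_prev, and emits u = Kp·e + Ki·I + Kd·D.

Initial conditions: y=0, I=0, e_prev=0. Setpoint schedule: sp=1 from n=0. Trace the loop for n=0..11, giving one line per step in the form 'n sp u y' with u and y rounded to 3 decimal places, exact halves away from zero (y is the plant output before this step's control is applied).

(exact arithmetic carried between steps; '≈' marks a value shown rounded to 6 d.p. or computed from one; I and e_prev carry over from the previous line; the table rounds u and y to 3 d.p., halves away from zero)
n=0: y=0, sp=1, e=sp−y=1; I=1, D=e−e_prev=1; u=1/2·1+3/2·1+1·1=3; next y=4/5·0+1/4·3=0.75
n=1: y=0.75, sp=1, e=sp−y=0.25; I=1.25, D=e−e_prev=-0.75; u=1/2·0.25+3/2·1.25+1·(-0.75)=1.25; next y=4/5·0.75+1/4·1.25=0.9125
n=2: y=0.9125, sp=1, e=sp−y=0.0875; I=1.3375, D=e−e_prev=-0.1625; u=1/2·0.0875+3/2·1.3375+1·(-0.1625)=1.8875; next y=4/5·0.9125+1/4·1.8875=1.201875
n=3: y=1.201875, sp=1, e=sp−y=-0.201875; I=1.135625, D=e−e_prev=-0.289375; u=1/2·(-0.201875)+3/2·1.135625+1·(-0.289375)=1.313125; next y=4/5·1.201875+1/4·1.313125≈1.289781
n=4: y≈1.289781, sp=1, e=sp−y≈-0.289781; I≈0.845844, D=e−e_prev≈-0.087906; u=1/2·(-0.289781)+3/2·0.845844+1·(-0.087906)≈1.035969; next y=4/5·1.289781+1/4·1.035969≈1.290817
n=5: y≈1.290817, sp=1, e=sp−y≈-0.290817; I≈0.555027, D=e−e_prev≈-0.001036; u=1/2·(-0.290817)+3/2·0.555027+1·(-0.001036)≈0.686095; next y=4/5·1.290817+1/4·0.686095≈1.204178
n=6: y≈1.204178, sp=1, e=sp−y≈-0.204178; I≈0.350849, D=e−e_prev≈0.086640; u=1/2·(-0.204178)+3/2·0.350849+1·0.086640≈0.510824; next y=4/5·1.204178+1/4·0.510824≈1.091048
n=7: y≈1.091048, sp=1, e=sp−y≈-0.091048; I≈0.259801, D=e−e_prev≈0.113129; u=1/2·(-0.091048)+3/2·0.259801+1·0.113129≈0.457307; next y=4/5·1.091048+1/4·0.457307≈0.987165
n=8: y≈0.987165, sp=1, e=sp−y≈0.012835; I≈0.272636, D=e−e_prev≈0.103883; u=1/2·0.012835+3/2·0.272636+1·0.103883≈0.519254; next y=4/5·0.987165+1/4·0.519254≈0.919546
n=9: y≈0.919546, sp=1, e=sp−y≈0.080454; I≈0.353090, D=e−e_prev≈0.067620; u=1/2·0.080454+3/2·0.353090+1·0.067620≈0.637482; next y=4/5·0.919546+1/4·0.637482≈0.895007
n=10: y≈0.895007, sp=1, e=sp−y≈0.104993; I≈0.458083, D=e−e_prev≈0.024539; u=1/2·0.104993+3/2·0.458083+1·0.024539≈0.764160; next y=4/5·0.895007+1/4·0.764160≈0.907046
n=11: y≈0.907046, sp=1, e=sp−y≈0.092954; I≈0.551038, D=e−e_prev≈-0.012039; u=1/2·0.092954+3/2·0.551038+1·(-0.012039)≈0.860995; next y=4/5·0.907046+1/4·0.860995≈0.940885

0 1 3.000 0.000
1 1 1.250 0.750
2 1 1.888 0.913
3 1 1.313 1.202
4 1 1.036 1.290
5 1 0.686 1.291
6 1 0.511 1.204
7 1 0.457 1.091
8 1 0.519 0.987
9 1 0.637 0.920
10 1 0.764 0.895
11 1 0.861 0.907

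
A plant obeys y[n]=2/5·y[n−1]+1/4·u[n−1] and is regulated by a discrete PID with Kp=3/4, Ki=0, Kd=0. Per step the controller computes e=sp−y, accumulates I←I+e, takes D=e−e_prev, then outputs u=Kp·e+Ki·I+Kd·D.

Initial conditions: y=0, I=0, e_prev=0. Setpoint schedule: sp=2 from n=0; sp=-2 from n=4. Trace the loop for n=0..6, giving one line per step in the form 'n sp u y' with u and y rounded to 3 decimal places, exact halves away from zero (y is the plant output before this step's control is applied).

(exact arithmetic carried between steps; '≈' marks a value shown rounded to 6 d.p. or computed from one; I and e_prev carry over from the previous line; the table rounds u and y to 3 d.p., halves away from zero)
n=0: y=0, sp=2, e=sp−y=2; I=2, D=e−e_prev=2; u=3/4·2+0·2+0·2=1.5; next y=2/5·0+1/4·1.5=0.375
n=1: y=0.375, sp=2, e=sp−y=1.625; I=3.625, D=e−e_prev=-0.375; u=3/4·1.625+0·3.625+0·(-0.375)=1.21875; next y=2/5·0.375+1/4·1.21875≈0.454688
n=2: y≈0.454688, sp=2, e=sp−y≈1.545313; I≈5.170313, D=e−e_prev≈-0.079688; u=3/4·1.545313+0·5.170313+0·(-0.079688)≈1.158984; next y=2/5·0.454688+1/4·1.158984≈0.471621
n=3: y≈0.471621, sp=2, e=sp−y≈1.528379; I≈6.698691, D=e−e_prev≈-0.016934; u=3/4·1.528379+0·6.698691+0·(-0.016934)≈1.146284; next y=2/5·0.471621+1/4·1.146284≈0.475219
n=4: y≈0.475219, sp=-2, e=sp−y≈-2.475219; I≈4.223472, D=e−e_prev≈-4.003598; u=3/4·(-2.475219)+0·4.223472+0·(-4.003598)≈-1.856415; next y=2/5·0.475219+1/4·(-1.856415)≈-0.274016
n=5: y≈-0.274016, sp=-2, e=sp−y≈-1.725984; I≈2.497488, D=e−e_prev≈0.749235; u=3/4·(-1.725984)+0·2.497488+0·0.749235≈-1.294488; next y=2/5·(-0.274016)+1/4·(-1.294488)≈-0.433228
n=6: y≈-0.433228, sp=-2, e=sp−y≈-1.566772; I≈0.930716, D=e−e_prev≈0.159213; u=3/4·(-1.566772)+0·0.930716+0·0.159213≈-1.175079; next y=2/5·(-0.433228)+1/4·(-1.175079)≈-0.467061

0 2 1.500 0.000
1 2 1.219 0.375
2 2 1.159 0.455
3 2 1.146 0.472
4 -2 -1.856 0.475
5 -2 -1.294 -0.274
6 -2 -1.175 -0.433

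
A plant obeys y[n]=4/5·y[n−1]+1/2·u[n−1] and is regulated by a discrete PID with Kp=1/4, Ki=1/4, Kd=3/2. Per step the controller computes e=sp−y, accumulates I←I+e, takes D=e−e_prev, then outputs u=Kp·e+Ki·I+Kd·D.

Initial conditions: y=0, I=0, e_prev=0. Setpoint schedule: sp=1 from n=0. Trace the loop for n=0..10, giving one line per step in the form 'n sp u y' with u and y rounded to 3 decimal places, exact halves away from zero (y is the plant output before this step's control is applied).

(exact arithmetic carried between steps; '≈' marks a value shown rounded to 6 d.p. or computed from one; I and e_prev carry over from the previous line; the table rounds u and y to 3 d.p., halves away from zero)
n=0: y=0, sp=1, e=sp−y=1; I=1, D=e−e_prev=1; u=1/4·1+1/4·1+3/2·1=2; next y=4/5·0+1/2·2=1
n=1: y=1, sp=1, e=sp−y=0; I=1, D=e−e_prev=-1; u=1/4·0+1/4·1+3/2·(-1)=-1.25; next y=4/5·1+1/2·(-1.25)=0.175
n=2: y=0.175, sp=1, e=sp−y=0.825; I=1.825, D=e−e_prev=0.825; u=1/4·0.825+1/4·1.825+3/2·0.825=1.9; next y=4/5·0.175+1/2·1.9=1.09
n=3: y=1.09, sp=1, e=sp−y=-0.09; I=1.735, D=e−e_prev=-0.915; u=1/4·(-0.09)+1/4·1.735+3/2·(-0.915)=-0.96125; next y=4/5·1.09+1/2·(-0.96125)=0.391375
n=4: y=0.391375, sp=1, e=sp−y=0.608625; I=2.343625, D=e−e_prev=0.698625; u=1/4·0.608625+1/4·2.343625+3/2·0.698625=1.786; next y=4/5·0.391375+1/2·1.786=1.2061
n=5: y=1.2061, sp=1, e=sp−y=-0.2061; I=2.137525, D=e−e_prev=-0.814725; u=1/4·(-0.2061)+1/4·2.137525+3/2·(-0.814725)≈-0.739231; next y=4/5·1.2061+1/2·(-0.739231)≈0.595264
n=6: y≈0.595264, sp=1, e=sp−y≈0.404736; I≈2.542261, D=e−e_prev≈0.610836; u=1/4·0.404736+1/4·2.542261+3/2·0.610836≈1.653003; next y=4/5·0.595264+1/2·1.653003≈1.302713
n=7: y≈1.302713, sp=1, e=sp−y≈-0.302713; I≈2.239548, D=e−e_prev≈-0.707448; u=1/4·(-0.302713)+1/4·2.239548+3/2·(-0.707448)≈-0.576964; next y=4/5·1.302713+1/2·(-0.576964)≈0.753688
n=8: y≈0.753688, sp=1, e=sp−y≈0.246312; I≈2.485860, D=e−e_prev≈0.549024; u=1/4·0.246312+1/4·2.485860+3/2·0.549024≈1.506579; next y=4/5·0.753688+1/2·1.506579≈1.356240
n=9: y≈1.356240, sp=1, e=sp−y≈-0.356240; I≈2.129619, D=e−e_prev≈-0.602552; u=1/4·(-0.356240)+1/4·2.129619+3/2·(-0.602552)≈-0.460483; next y=4/5·1.356240+1/2·(-0.460483)≈0.854751
n=10: y≈0.854751, sp=1, e=sp−y≈0.145249; I≈2.274869, D=e−e_prev≈0.501490; u=1/4·0.145249+1/4·2.274869+3/2·0.501490≈1.357264; next y=4/5·0.854751+1/2·1.357264≈1.362433

0 1 2.000 0.000
1 1 -1.250 1.000
2 1 1.900 0.175
3 1 -0.961 1.090
4 1 1.786 0.391
5 1 -0.739 1.206
6 1 1.653 0.595
7 1 -0.577 1.303
8 1 1.507 0.754
9 1 -0.460 1.356
10 1 1.357 0.855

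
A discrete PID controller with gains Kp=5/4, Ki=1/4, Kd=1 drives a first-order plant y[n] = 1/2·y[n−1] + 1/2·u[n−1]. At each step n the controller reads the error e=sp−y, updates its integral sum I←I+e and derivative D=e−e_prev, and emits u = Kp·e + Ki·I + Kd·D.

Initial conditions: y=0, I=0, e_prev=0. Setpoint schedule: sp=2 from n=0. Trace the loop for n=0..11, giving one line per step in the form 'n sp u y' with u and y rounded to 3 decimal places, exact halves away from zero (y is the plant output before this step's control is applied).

(exact arithmetic carried between steps; '≈' marks a value shown rounded to 6 d.p. or computed from one; I and e_prev carry over from the previous line; the table rounds u and y to 3 d.p., halves away from zero)
n=0: y=0, sp=2, e=sp−y=2; I=2, D=e−e_prev=2; u=5/4·2+1/4·2+1·2=5; next y=1/2·0+1/2·5=2.5
n=1: y=2.5, sp=2, e=sp−y=-0.5; I=1.5, D=e−e_prev=-2.5; u=5/4·(-0.5)+1/4·1.5+1·(-2.5)=-2.75; next y=1/2·2.5+1/2·(-2.75)=-0.125
n=2: y=-0.125, sp=2, e=sp−y=2.125; I=3.625, D=e−e_prev=2.625; u=5/4·2.125+1/4·3.625+1·2.625=6.1875; next y=1/2·(-0.125)+1/2·6.1875=3.03125
n=3: y=3.03125, sp=2, e=sp−y=-1.03125; I=2.59375, D=e−e_prev=-3.15625; u=5/4·(-1.03125)+1/4·2.59375+1·(-3.15625)=-3.796875; next y=1/2·3.03125+1/2·(-3.796875)≈-0.382813
n=4: y≈-0.382813, sp=2, e=sp−y≈2.382813; I≈4.976563, D=e−e_prev≈3.414063; u=5/4·2.382813+1/4·4.976563+1·3.414063≈7.636719; next y=1/2·(-0.382813)+1/2·7.636719≈3.626953
n=5: y≈3.626953, sp=2, e=sp−y≈-1.626953; I≈3.349609, D=e−e_prev≈-4.009766; u=5/4·(-1.626953)+1/4·3.349609+1·(-4.009766)≈-5.206055; next y=1/2·3.626953+1/2·(-5.206055)≈-0.789551
n=6: y≈-0.789551, sp=2, e=sp−y≈2.789551; I≈6.139160, D=e−e_prev≈4.416504; u=5/4·2.789551+1/4·6.139160+1·4.416504≈9.438232; next y=1/2·(-0.789551)+1/2·9.438232≈4.324341
n=7: y≈4.324341, sp=2, e=sp−y≈-2.324341; I≈3.814819, D=e−e_prev≈-5.113892; u=5/4·(-2.324341)+1/4·3.814819+1·(-5.113892)≈-7.065613; next y=1/2·4.324341+1/2·(-7.065613)≈-1.370636
n=8: y≈-1.370636, sp=2, e=sp−y≈3.370636; I≈7.185455, D=e−e_prev≈5.694977; u=5/4·3.370636+1/4·7.185455+1·5.694977≈11.704636; next y=1/2·(-1.370636)+1/2·11.704636≈5.167000
n=9: y≈5.167000, sp=2, e=sp−y≈-3.167000; I≈4.018456, D=e−e_prev≈-6.537636; u=5/4·(-3.167000)+1/4·4.018456+1·(-6.537636)≈-9.491772; next y=1/2·5.167000+1/2·(-9.491772)≈-2.162386
n=10: y≈-2.162386, sp=2, e=sp−y≈4.162386; I≈8.180841, D=e−e_prev≈7.329386; u=5/4·4.162386+1/4·8.180841+1·7.329386≈14.577579; next y=1/2·(-2.162386)+1/2·14.577579≈6.207596
n=11: y≈6.207596, sp=2, e=sp−y≈-4.207596; I≈3.973245, D=e−e_prev≈-8.369982; u=5/4·(-4.207596)+1/4·3.973245+1·(-8.369982)≈-12.636166; next y=1/2·6.207596+1/2·(-12.636166)≈-3.214285

0 2 5.000 0.000
1 2 -2.750 2.500
2 2 6.188 -0.125
3 2 -3.797 3.031
4 2 7.637 -0.383
5 2 -5.206 3.627
6 2 9.438 -0.790
7 2 -7.066 4.324
8 2 11.705 -1.371
9 2 -9.492 5.167
10 2 14.578 -2.162
11 2 -12.636 6.208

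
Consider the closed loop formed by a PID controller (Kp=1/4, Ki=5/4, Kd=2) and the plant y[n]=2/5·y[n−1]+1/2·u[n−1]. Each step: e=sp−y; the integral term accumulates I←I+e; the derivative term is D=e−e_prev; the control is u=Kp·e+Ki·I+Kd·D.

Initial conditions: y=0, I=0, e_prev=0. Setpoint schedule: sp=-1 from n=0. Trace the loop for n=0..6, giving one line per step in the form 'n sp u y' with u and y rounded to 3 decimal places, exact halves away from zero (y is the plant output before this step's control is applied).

(exact arithmetic carried between steps; '≈' marks a value shown rounded to 6 d.p. or computed from one; I and e_prev carry over from the previous line; the table rounds u and y to 3 d.p., halves away from zero)
n=0: y=0, sp=-1, e=sp−y=-1; I=-1, D=e−e_prev=-1; u=1/4·(-1)+5/4·(-1)+2·(-1)=-3.5; next y=2/5·0+1/2·(-3.5)=-1.75
n=1: y=-1.75, sp=-1, e=sp−y=0.75; I=-0.25, D=e−e_prev=1.75; u=1/4·0.75+5/4·(-0.25)+2·1.75=3.375; next y=2/5·(-1.75)+1/2·3.375=0.9875
n=2: y=0.9875, sp=-1, e=sp−y=-1.9875; I=-2.2375, D=e−e_prev=-2.7375; u=1/4·(-1.9875)+5/4·(-2.2375)+2·(-2.7375)=-8.76875; next y=2/5·0.9875+1/2·(-8.76875)=-3.989375
n=3: y=-3.989375, sp=-1, e=sp−y=2.989375; I=0.751875, D=e−e_prev=4.976875; u=1/4·2.989375+5/4·0.751875+2·4.976875≈11.640938; next y=2/5·(-3.989375)+1/2·11.640938≈4.224719
n=4: y≈4.224719, sp=-1, e=sp−y≈-5.224719; I≈-4.472844, D=e−e_prev≈-8.214094; u=1/4·(-5.224719)+5/4·(-4.472844)+2·(-8.214094)≈-23.325422; next y=2/5·4.224719+1/2·(-23.325422)≈-9.972823
n=5: y≈-9.972823, sp=-1, e=sp−y≈8.972823; I≈4.499980, D=e−e_prev≈14.197542; u=1/4·8.972823+5/4·4.499980+2·14.197542≈36.263265; next y=2/5·(-9.972823)+1/2·36.263265≈14.142503
n=6: y≈14.142503, sp=-1, e=sp−y≈-15.142503; I≈-10.642523, D=e−e_prev≈-24.115326; u=1/4·(-15.142503)+5/4·(-10.642523)+2·(-24.115326)≈-65.319433; next y=2/5·14.142503+1/2·(-65.319433)≈-27.002715

0 -1 -3.500 0.000
1 -1 3.375 -1.750
2 -1 -8.769 0.988
3 -1 11.641 -3.989
4 -1 -23.325 4.225
5 -1 36.263 -9.973
6 -1 -65.319 14.143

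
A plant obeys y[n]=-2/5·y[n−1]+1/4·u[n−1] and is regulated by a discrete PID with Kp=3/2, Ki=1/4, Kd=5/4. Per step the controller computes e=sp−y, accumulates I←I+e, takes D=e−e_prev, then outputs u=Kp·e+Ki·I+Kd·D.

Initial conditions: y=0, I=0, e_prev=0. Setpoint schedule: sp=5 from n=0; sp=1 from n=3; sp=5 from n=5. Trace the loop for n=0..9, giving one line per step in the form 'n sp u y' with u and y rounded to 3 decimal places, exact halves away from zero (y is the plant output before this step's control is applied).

(exact arithmetic carried between steps; '≈' marks a value shown rounded to 6 d.p. or computed from one; I and e_prev carry over from the previous line; the table rounds u and y to 3 d.p., halves away from zero)
n=0: y=0, sp=5, e=sp−y=5; I=5, D=e−e_prev=5; u=3/2·5+1/4·5+5/4·5=15; next y=-2/5·0+1/4·15=3.75
n=1: y=3.75, sp=5, e=sp−y=1.25; I=6.25, D=e−e_prev=-3.75; u=3/2·1.25+1/4·6.25+5/4·(-3.75)=-1.25; next y=-2/5·3.75+1/4·(-1.25)=-1.8125
n=2: y=-1.8125, sp=5, e=sp−y=6.8125; I=13.0625, D=e−e_prev=5.5625; u=3/2·6.8125+1/4·13.0625+5/4·5.5625=20.4375; next y=-2/5·(-1.8125)+1/4·20.4375=5.834375
n=3: y=5.834375, sp=1, e=sp−y=-4.834375; I=8.228125, D=e−e_prev=-11.646875; u=3/2·(-4.834375)+1/4·8.228125+5/4·(-11.646875)=-19.753125; next y=-2/5·5.834375+1/4·(-19.753125)≈-7.272031
n=4: y≈-7.272031, sp=1, e=sp−y≈8.272031; I≈16.500156, D=e−e_prev≈13.106406; u=3/2·8.272031+1/4·16.500156+5/4·13.106406≈32.916094; next y=-2/5·(-7.272031)+1/4·32.916094≈11.137836
n=5: y≈11.137836, sp=5, e=sp−y≈-6.137836; I≈10.362320, D=e−e_prev≈-14.409867; u=3/2·(-6.137836)+1/4·10.362320+5/4·(-14.409867)≈-24.628508; next y=-2/5·11.137836+1/4·(-24.628508)≈-10.612261
n=6: y≈-10.612261, sp=5, e=sp−y≈15.612261; I≈25.974582, D=e−e_prev≈21.750097; u=3/2·15.612261+1/4·25.974582+5/4·21.750097≈57.099659; next y=-2/5·(-10.612261)+1/4·57.099659≈18.519819
n=7: y≈18.519819, sp=5, e=sp−y≈-13.519819; I≈12.454762, D=e−e_prev≈-29.132081; u=3/2·(-13.519819)+1/4·12.454762+5/4·(-29.132081)≈-53.581139; next y=-2/5·18.519819+1/4·(-53.581139)≈-20.803212
n=8: y≈-20.803212, sp=5, e=sp−y≈25.803212; I≈38.257975, D=e−e_prev≈39.323032; u=3/2·25.803212+1/4·38.257975+5/4·39.323032≈97.423102; next y=-2/5·(-20.803212)+1/4·97.423102≈32.677061
n=9: y≈32.677061, sp=5, e=sp−y≈-27.677061; I≈10.580914, D=e−e_prev≈-53.480273; u=3/2·(-27.677061)+1/4·10.580914+5/4·(-53.480273)≈-105.720703; next y=-2/5·32.677061+1/4·(-105.720703)≈-39.501000

0 5 15.000 0.000
1 5 -1.250 3.750
2 5 20.438 -1.813
3 1 -19.753 5.834
4 1 32.916 -7.272
5 5 -24.629 11.138
6 5 57.100 -10.612
7 5 -53.581 18.520
8 5 97.423 -20.803
9 5 -105.721 32.677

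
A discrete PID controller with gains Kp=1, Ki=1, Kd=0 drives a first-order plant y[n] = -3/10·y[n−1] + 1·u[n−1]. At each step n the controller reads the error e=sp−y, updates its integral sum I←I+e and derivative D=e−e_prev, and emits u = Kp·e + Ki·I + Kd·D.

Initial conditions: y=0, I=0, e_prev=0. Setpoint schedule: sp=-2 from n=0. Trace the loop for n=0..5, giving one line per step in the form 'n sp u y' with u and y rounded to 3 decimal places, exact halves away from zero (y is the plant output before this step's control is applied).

0 -2 -4.000 0.000
1 -2 2.000 -4.000
2 -2 -10.400 3.200
3 -2 13.520 -11.360
4 -2 -33.696 16.928
5 -2 58.781 -38.774

(exact arithmetic carried between steps; '≈' marks a value shown rounded to 6 d.p. or computed from one; I and e_prev carry over from the previous line; the table rounds u and y to 3 d.p., halves away from zero)
n=0: y=0, sp=-2, e=sp−y=-2; I=-2, D=e−e_prev=-2; u=1·(-2)+1·(-2)+0·(-2)=-4; next y=-3/10·0+1·(-4)=-4
n=1: y=-4, sp=-2, e=sp−y=2; I=0, D=e−e_prev=4; u=1·2+1·0+0·4=2; next y=-3/10·(-4)+1·2=3.2
n=2: y=3.2, sp=-2, e=sp−y=-5.2; I=-5.2, D=e−e_prev=-7.2; u=1·(-5.2)+1·(-5.2)+0·(-7.2)=-10.4; next y=-3/10·3.2+1·(-10.4)=-11.36
n=3: y=-11.36, sp=-2, e=sp−y=9.36; I=4.16, D=e−e_prev=14.56; u=1·9.36+1·4.16+0·14.56=13.52; next y=-3/10·(-11.36)+1·13.52=16.928
n=4: y=16.928, sp=-2, e=sp−y=-18.928; I=-14.768, D=e−e_prev=-28.288; u=1·(-18.928)+1·(-14.768)+0·(-28.288)=-33.696; next y=-3/10·16.928+1·(-33.696)=-38.7744
n=5: y=-38.7744, sp=-2, e=sp−y=36.7744; I=22.0064, D=e−e_prev=55.7024; u=1·36.7744+1·22.0064+0·55.7024=58.7808; next y=-3/10·(-38.7744)+1·58.7808=70.41312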